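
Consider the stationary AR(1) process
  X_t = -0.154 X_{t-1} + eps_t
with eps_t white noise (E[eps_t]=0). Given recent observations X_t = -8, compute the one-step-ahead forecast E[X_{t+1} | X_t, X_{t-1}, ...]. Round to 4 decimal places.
E[X_{t+1} \mid \mathcal F_t] = 1.2320

For an AR(p) model X_t = c + sum_i phi_i X_{t-i} + eps_t, the
one-step-ahead conditional mean is
  E[X_{t+1} | X_t, ...] = c + sum_i phi_i X_{t+1-i}.
Substitute known values:
  E[X_{t+1} | ...] = (-0.154) * (-8)
                   = 1.2320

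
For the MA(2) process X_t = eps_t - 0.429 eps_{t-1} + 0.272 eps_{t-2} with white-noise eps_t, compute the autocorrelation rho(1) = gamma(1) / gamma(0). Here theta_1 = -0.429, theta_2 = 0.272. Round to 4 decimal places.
\rho(1) = -0.4338

For an MA(q) process with theta_0 = 1, the autocovariance is
  gamma(k) = sigma^2 * sum_{i=0..q-k} theta_i * theta_{i+k},
and rho(k) = gamma(k) / gamma(0). Sigma^2 cancels.
  numerator   = (1)*(-0.429) + (-0.429)*(0.272) = -0.545688.
  denominator = (1)^2 + (-0.429)^2 + (0.272)^2 = 1.258025.
  rho(1) = -0.545688 / 1.258025 = -0.4338.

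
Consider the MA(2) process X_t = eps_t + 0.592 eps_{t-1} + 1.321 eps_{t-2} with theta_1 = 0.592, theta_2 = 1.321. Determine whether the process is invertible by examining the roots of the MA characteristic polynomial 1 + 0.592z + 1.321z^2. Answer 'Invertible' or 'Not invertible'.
\text{Not invertible}

The MA(q) characteristic polynomial is P(z) = 1 + 0.592z + 1.321z^2.
Invertibility requires all roots to lie outside the unit circle, i.e. |z| > 1 for every root.
Set 1 + (0.592) z + (1.321) z^2 = 0, i.e. a z^2 + b z + c = 0 with a = 1.321, b = 0.592, c = 1.
Discriminant D = b^2 - 4ac = (0.592)^2 - 4*(1.321)*1 = 0.350464 - (5.284) = -4.933536.
D < 0, so the roots are the complex-conjugate pair z = (-b +/- i sqrt(-D)) / (2a) = -0.2241 +/- 0.8407i.
For a conjugate pair |z|^2 = z * conj(z) = (product of roots) = c/a = 1/(1.321) = 0.757002, so |z| = sqrt(0.757002) = 0.8701 for both roots.
Moduli of all roots: 0.8701, 0.8701.
All moduli strictly greater than 1? No.
Verdict: Not invertible.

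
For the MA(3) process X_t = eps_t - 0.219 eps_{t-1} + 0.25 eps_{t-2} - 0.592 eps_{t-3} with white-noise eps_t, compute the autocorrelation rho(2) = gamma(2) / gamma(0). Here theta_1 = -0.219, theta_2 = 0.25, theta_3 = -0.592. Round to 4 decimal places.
\rho(2) = 0.2599

For an MA(q) process with theta_0 = 1, the autocovariance is
  gamma(k) = sigma^2 * sum_{i=0..q-k} theta_i * theta_{i+k},
and rho(k) = gamma(k) / gamma(0). Sigma^2 cancels.
  numerator   = (1)*(0.25) + (-0.219)*(-0.592) = 0.379648.
  denominator = (1)^2 + (-0.219)^2 + (0.25)^2 + (-0.592)^2 = 1.460925.
  rho(2) = 0.379648 / 1.460925 = 0.2599.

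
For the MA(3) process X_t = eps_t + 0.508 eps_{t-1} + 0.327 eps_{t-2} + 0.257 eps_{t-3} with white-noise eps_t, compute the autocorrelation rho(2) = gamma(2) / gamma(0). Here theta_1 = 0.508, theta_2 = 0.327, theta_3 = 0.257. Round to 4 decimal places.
\rho(2) = 0.3197

For an MA(q) process with theta_0 = 1, the autocovariance is
  gamma(k) = sigma^2 * sum_{i=0..q-k} theta_i * theta_{i+k},
and rho(k) = gamma(k) / gamma(0). Sigma^2 cancels.
  numerator   = (1)*(0.327) + (0.508)*(0.257) = 0.457556.
  denominator = (1)^2 + (0.508)^2 + (0.327)^2 + (0.257)^2 = 1.431042.
  rho(2) = 0.457556 / 1.431042 = 0.3197.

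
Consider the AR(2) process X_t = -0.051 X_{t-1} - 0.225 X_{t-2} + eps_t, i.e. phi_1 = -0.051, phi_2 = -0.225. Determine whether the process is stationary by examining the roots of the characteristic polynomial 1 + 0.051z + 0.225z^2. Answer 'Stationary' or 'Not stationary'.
\text{Stationary}

The AR(p) characteristic polynomial is P(z) = 1 + 0.051z + 0.225z^2.
Stationarity requires all roots to lie outside the unit circle, i.e. |z| > 1 for every root.
Set 1 + (0.051) z + (0.225) z^2 = 0, i.e. a z^2 + b z + c = 0 with a = 0.225, b = 0.051, c = 1.
Discriminant D = b^2 - 4ac = (0.051)^2 - 4*(0.225)*1 = 0.002601 - (0.9) = -0.897399.
D < 0, so the roots are the complex-conjugate pair z = (-b +/- i sqrt(-D)) / (2a) = -0.1133 +/- 2.1051i.
For a conjugate pair |z|^2 = z * conj(z) = (product of roots) = c/a = 1/(0.225) = 4.444444, so |z| = sqrt(4.444444) = 2.1082 for both roots.
Moduli of all roots: 2.1082, 2.1082.
All moduli strictly greater than 1? Yes.
Verdict: Stationary.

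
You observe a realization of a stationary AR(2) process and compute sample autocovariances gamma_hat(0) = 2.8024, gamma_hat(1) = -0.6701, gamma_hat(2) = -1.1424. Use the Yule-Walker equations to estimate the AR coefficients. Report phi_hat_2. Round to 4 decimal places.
\hat\phi_{2} = -0.4930

The Yule-Walker equations for an AR(p) process read, in matrix form,
  Gamma_p phi = r_p,   with   (Gamma_p)_{ij} = gamma(|i - j|),
                       (r_p)_i = gamma(i),   i,j = 1..p.
Substitute the sample gammas (Toeplitz matrix and right-hand side of size 2):
  Gamma_p = [[2.8024, -0.6701], [-0.6701, 2.8024]]
  r_p     = [-0.6701, -1.1424]
Written out:
  2.8024 phi_1 - 0.6701 phi_2 = -0.6701
  -0.6701 phi_1 + 2.8024 phi_2 = -1.1424
Solve by Cramer's rule:
  det = gamma(0)^2 - gamma(1)^2 = (2.8024)^2 - (-0.6701)^2 = 7.85344576 - 0.44903401 = 7.40441175
  phi_hat_1 = [gamma(1) gamma(0) - gamma(1) gamma(2)] / det = [(-0.6701)(2.8024) - (-0.6701)(-1.1424)] / 7.40441175 = -2.64341048 / 7.40441175 = -0.357
  phi_hat_2 = [gamma(0) gamma(2) - gamma(1)^2] / det = [(2.8024)(-1.1424) - (-0.6701)^2] / 7.40441175 = -3.65049577 / 7.40441175 = -0.493
So phi_hat = [-0.3570, -0.4930].
Therefore phi_hat_2 = -0.4930.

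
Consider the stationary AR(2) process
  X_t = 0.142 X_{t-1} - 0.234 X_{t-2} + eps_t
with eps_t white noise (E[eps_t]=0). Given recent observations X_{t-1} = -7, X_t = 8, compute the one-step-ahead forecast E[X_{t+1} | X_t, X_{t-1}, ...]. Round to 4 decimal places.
E[X_{t+1} \mid \mathcal F_t] = 2.7740

For an AR(p) model X_t = c + sum_i phi_i X_{t-i} + eps_t, the
one-step-ahead conditional mean is
  E[X_{t+1} | X_t, ...] = c + sum_i phi_i X_{t+1-i}.
Substitute known values:
  E[X_{t+1} | ...] = (0.142) * (8) + (-0.234) * (-7)
                   = 2.7740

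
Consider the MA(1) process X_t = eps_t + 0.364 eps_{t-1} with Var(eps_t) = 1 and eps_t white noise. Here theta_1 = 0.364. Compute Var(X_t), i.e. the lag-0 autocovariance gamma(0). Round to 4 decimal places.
\gamma(0) = 1.1325

For an MA(q) process X_t = eps_t + sum_i theta_i eps_{t-i} with
Var(eps_t) = sigma^2, the variance is
  gamma(0) = sigma^2 * (1 + sum_i theta_i^2).
  sum_i theta_i^2 = (0.364)^2 = 0.132496.
  gamma(0) = 1 * (1 + 0.132496) = 1 * 1.132496 = 1.132496, which rounds to 1.1325.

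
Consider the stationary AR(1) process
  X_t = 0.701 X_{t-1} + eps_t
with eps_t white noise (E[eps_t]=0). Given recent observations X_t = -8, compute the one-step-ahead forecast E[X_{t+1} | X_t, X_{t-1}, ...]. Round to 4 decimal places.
E[X_{t+1} \mid \mathcal F_t] = -5.6080

For an AR(p) model X_t = c + sum_i phi_i X_{t-i} + eps_t, the
one-step-ahead conditional mean is
  E[X_{t+1} | X_t, ...] = c + sum_i phi_i X_{t+1-i}.
Substitute known values:
  E[X_{t+1} | ...] = (0.701) * (-8)
                   = -5.6080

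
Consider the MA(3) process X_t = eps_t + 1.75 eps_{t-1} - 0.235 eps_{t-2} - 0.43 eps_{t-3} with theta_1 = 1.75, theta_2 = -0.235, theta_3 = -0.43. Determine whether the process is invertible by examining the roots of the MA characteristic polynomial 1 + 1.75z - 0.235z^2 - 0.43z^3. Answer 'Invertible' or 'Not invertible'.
\text{Not invertible}

The MA(q) characteristic polynomial is P(z) = 1 + 1.75z - 0.235z^2 - 0.43z^3.
Invertibility requires all roots to lie outside the unit circle, i.e. |z| > 1 for every root.
Degree 3: look for a simple real root z0 first, then factor out (1 - z/z0) and solve the remaining quadratic.
Testing z0 = -2: P(-2) = 1 + (1.75)(-2) + (-0.235)(-2)^2 + (-0.43)(-2)^3
  = 1 + (-3.5) + (-0.94) + (3.44) = 0.  So z_0 = -2 is a root, |z_0| = 2.
Divide out the factor (1 + 0.5 z) = (1 - z/z0) (since 1/z0 = -0.5):
  P(z) = (1 + 0.5 z)(1 + (1.25) z + (-0.86) z^2)
  [check: z-coef 1.25 - (-0.5) = 1.75; z^2-coef -0.86 - (-0.5)(1.25) = -0.235; z^3-coef -(-0.5)(-0.86) = -0.43.]
Remaining roots from the quadratic factor 1 + (1.25) z + (-0.86) z^2:
  Set 1 + (1.25) z + (-0.86) z^2 = 0, i.e. a z^2 + b z + c = 0 with a = -0.86, b = 1.25, c = 1.
  Discriminant D = b^2 - 4ac = (1.25)^2 - 4*(-0.86)*1 = 1.5625 - (-3.44) = 5.0025.
  D >= 0, so the roots are real: z = (-b +/- sqrt(D)) / (2a) = (-1.25 +/- 2.236627) / (-1.72).
    z_1 = (-1.25 + 2.236627) / (-1.72) = -0.5736,   |z_1| = 0.5736.
    z_2 = (-1.25 - 2.236627) / (-1.72) = 2.0271,   |z_2| = 2.0271.
Moduli of all roots: 2.0000, 0.5736, 2.0271.
All moduli strictly greater than 1? No.
Verdict: Not invertible.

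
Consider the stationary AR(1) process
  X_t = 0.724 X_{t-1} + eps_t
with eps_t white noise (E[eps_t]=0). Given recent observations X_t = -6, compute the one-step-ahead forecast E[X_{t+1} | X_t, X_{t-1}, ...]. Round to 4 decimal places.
E[X_{t+1} \mid \mathcal F_t] = -4.3440

For an AR(p) model X_t = c + sum_i phi_i X_{t-i} + eps_t, the
one-step-ahead conditional mean is
  E[X_{t+1} | X_t, ...] = c + sum_i phi_i X_{t+1-i}.
Substitute known values:
  E[X_{t+1} | ...] = (0.724) * (-6)
                   = -4.3440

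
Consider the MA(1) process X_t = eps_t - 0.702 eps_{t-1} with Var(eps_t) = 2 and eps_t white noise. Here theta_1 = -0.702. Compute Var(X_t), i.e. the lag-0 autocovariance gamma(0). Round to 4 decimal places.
\gamma(0) = 2.9856

For an MA(q) process X_t = eps_t + sum_i theta_i eps_{t-i} with
Var(eps_t) = sigma^2, the variance is
  gamma(0) = sigma^2 * (1 + sum_i theta_i^2).
  sum_i theta_i^2 = (-0.702)^2 = 0.492804.
  gamma(0) = 2 * (1 + 0.492804) = 2 * 1.492804 = 2.985608, which rounds to 2.9856.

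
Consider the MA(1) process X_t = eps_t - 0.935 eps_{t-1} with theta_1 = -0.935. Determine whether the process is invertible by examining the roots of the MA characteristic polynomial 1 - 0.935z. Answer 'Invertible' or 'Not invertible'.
\text{Invertible}

The MA(q) characteristic polynomial is P(z) = 1 - 0.935z.
Invertibility requires all roots to lie outside the unit circle, i.e. |z| > 1 for every root.
This is linear in z: 1 + (-0.935) z = 0  =>  z = -1/(-0.935) = 1.069519,  |z| = 1.069519.
Moduli of all roots: 1.0695.
All moduli strictly greater than 1? Yes.
Verdict: Invertible.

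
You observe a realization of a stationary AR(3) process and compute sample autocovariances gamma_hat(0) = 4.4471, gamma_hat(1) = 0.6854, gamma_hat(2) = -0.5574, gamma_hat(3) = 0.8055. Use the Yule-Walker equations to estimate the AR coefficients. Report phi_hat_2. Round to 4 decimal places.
\hat\phi_{2} = -0.1950

The Yule-Walker equations for an AR(p) process read, in matrix form,
  Gamma_p phi = r_p,   with   (Gamma_p)_{ij} = gamma(|i - j|),
                       (r_p)_i = gamma(i),   i,j = 1..p.
Substitute the sample gammas (Toeplitz matrix and right-hand side of size 3):
  Gamma_p = [[4.4471, 0.6854, -0.5574], [0.6854, 4.4471, 0.6854], [-0.5574, 0.6854, 4.4471]]
  r_p     = [0.6854, -0.5574, 0.8055]
Written out (R1..R3):
  (R1) 4.4471 phi_1 + 0.6854 phi_2 - 0.5574 phi_3 = 0.6854
  (R2) 0.6854 phi_1 + 4.4471 phi_2 + 0.6854 phi_3 = -0.5574
  (R3) -0.5574 phi_1 + 0.6854 phi_2 + 4.4471 phi_3 = 0.8055
Gaussian elimination:
  R2 <- R2 - (0.6854/4.4471) R1 = R2 - (0.154123) R1:  4.341464 phi_2 + 0.771308 phi_3 = -0.663036
  R3 <- R3 - (-0.5574/4.4471) R1 = R3 - (-0.12534) R1:  0.771308 phi_2 + 4.377235 phi_3 = 0.891408
  R3 <- R3 - (0.771308/4.341464) R2 = R3 - (0.177661) R2:  4.240204 phi_3 = 1.009204
Back-substitution:
  phi_hat_3 = 1.009204 / 4.240204 = 0.238008
  phi_hat_2 = (-0.663036 - (0.771308)(0.238008)) / 4.341464 = -0.195006
  phi_hat_1 = (0.6854 - (0.6854)(-0.195006) - (-0.5574)(0.238008)) / 4.4471 = 0.21401
So phi_hat = [0.2140, -0.1950, 0.2380].
Therefore phi_hat_2 = -0.1950.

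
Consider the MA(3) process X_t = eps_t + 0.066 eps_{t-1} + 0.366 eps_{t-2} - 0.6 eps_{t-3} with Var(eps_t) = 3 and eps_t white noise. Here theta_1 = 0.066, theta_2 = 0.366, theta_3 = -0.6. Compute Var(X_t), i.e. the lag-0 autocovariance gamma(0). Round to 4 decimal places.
\gamma(0) = 4.4949

For an MA(q) process X_t = eps_t + sum_i theta_i eps_{t-i} with
Var(eps_t) = sigma^2, the variance is
  gamma(0) = sigma^2 * (1 + sum_i theta_i^2).
  sum_i theta_i^2 = (0.066)^2 + (0.366)^2 + (-0.6)^2 = 0.004356 + 0.133956 + 0.36 = 0.498312.
  gamma(0) = 3 * (1 + 0.498312) = 3 * 1.498312 = 4.494936, which rounds to 4.4949.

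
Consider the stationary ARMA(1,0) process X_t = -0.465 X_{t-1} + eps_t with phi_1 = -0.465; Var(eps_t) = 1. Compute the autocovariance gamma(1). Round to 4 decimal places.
\gamma(1) = -0.5933

Multiply the model equation by X_{t-k} and take expectations. With theta_0 = psi_0 = 1 and psi_j the MA(infinity) weights, this gives
  gamma(k) - sum_i phi_i gamma(k-i) = c_k,
  c_k = sigma^2 * sum_{j=k..q} theta_j psi_{j-k}   (c_k = 0 for k > q),
using gamma(-m) = gamma(m).
Pure AR (q = 0): c_0 = sigma^2 = 1, c_k = 0 for k >= 1.
Equations for k = 0 and k = 1 (AR order 1):
  gamma(0) = phi_1 gamma(1) + c_0
  gamma(1) = phi_1 gamma(0) + c_1
Substituting the second into the first: gamma(0) (1 - phi_1^2) = c_0 + phi_1 c_1, so
  gamma(0) = c_0 / (1 - phi_1^2) = 1 / (1 - (-0.465)^2) = 1 / 0.783775 = 1.275876.
  gamma(1) = phi_1 gamma(0) = (-0.465)(1.275876) = -0.593283.
Therefore gamma(1) = -0.5933 (to 4 decimal places).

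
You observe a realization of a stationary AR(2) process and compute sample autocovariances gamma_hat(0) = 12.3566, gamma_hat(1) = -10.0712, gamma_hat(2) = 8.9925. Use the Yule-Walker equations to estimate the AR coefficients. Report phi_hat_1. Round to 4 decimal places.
\hat\phi_{1} = -0.6610

The Yule-Walker equations for an AR(p) process read, in matrix form,
  Gamma_p phi = r_p,   with   (Gamma_p)_{ij} = gamma(|i - j|),
                       (r_p)_i = gamma(i),   i,j = 1..p.
Substitute the sample gammas (Toeplitz matrix and right-hand side of size 2):
  Gamma_p = [[12.3566, -10.0712], [-10.0712, 12.3566]]
  r_p     = [-10.0712, 8.9925]
Written out:
  12.3566 phi_1 - 10.0712 phi_2 = -10.0712
  -10.0712 phi_1 + 12.3566 phi_2 = 8.9925
Solve by Cramer's rule:
  det = gamma(0)^2 - gamma(1)^2 = (12.3566)^2 - (-10.0712)^2 = 152.68556356 - 101.42906944 = 51.25649412
  phi_hat_1 = [gamma(1) gamma(0) - gamma(1) gamma(2)] / det = [(-10.0712)(12.3566) - (-10.0712)(8.9925)] / 51.25649412 = -33.88052392 / 51.25649412 = -0.661
  phi_hat_2 = [gamma(0) gamma(2) - gamma(1)^2] / det = [(12.3566)(8.9925) - (-10.0712)^2] / 51.25649412 = 9.68765606 / 51.25649412 = 0.189
So phi_hat = [-0.6610, 0.1890].
Therefore phi_hat_1 = -0.6610.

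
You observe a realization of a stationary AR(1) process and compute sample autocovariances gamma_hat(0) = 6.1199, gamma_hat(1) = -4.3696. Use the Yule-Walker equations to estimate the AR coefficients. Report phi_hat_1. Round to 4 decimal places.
\hat\phi_{1} = -0.7140

The Yule-Walker equations for an AR(p) process read, in matrix form,
  Gamma_p phi = r_p,   with   (Gamma_p)_{ij} = gamma(|i - j|),
                       (r_p)_i = gamma(i),   i,j = 1..p.
Substitute the sample gammas (Toeplitz matrix and right-hand side of size 1):
  Gamma_p = [[6.1199]]
  r_p     = [-4.3696]
With p = 1 this is the single equation gamma(0) phi_1 = gamma(1):
  phi_hat_1 = gamma(1) / gamma(0) = -4.3696 / 6.1199 = -0.7140.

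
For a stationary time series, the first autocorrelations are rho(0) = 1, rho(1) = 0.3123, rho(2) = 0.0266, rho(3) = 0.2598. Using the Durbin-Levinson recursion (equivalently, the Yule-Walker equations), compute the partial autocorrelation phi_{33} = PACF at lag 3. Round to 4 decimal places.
\phi_{33} = 0.3070

The PACF at lag k is phi_{kk}, the last component of the solution
to the Yule-Walker system G_k phi = r_k where
  (G_k)_{ij} = rho(|i - j|), (r_k)_i = rho(i), i,j = 1..k.
Equivalently, Durbin-Levinson gives phi_{kk} iteratively:
  phi_{11} = rho(1)
  phi_{kk} = [rho(k) - sum_{j=1..k-1} phi_{k-1,j} rho(k-j)]
            / [1 - sum_{j=1..k-1} phi_{k-1,j} rho(j)],
  phi_{k,j} = phi_{k-1,j} - phi_{kk} phi_{k-1,k-j},  j = 1..k-1.
Step k = 1:
  phi_11 = rho(1) = 0.3123.
Step k = 2:
  phi_22 = [rho(2) - phi_11 rho(1)] / [1 - phi_11 rho(1)] = [0.0266 - (0.3123)(0.3123)] / [1 - (0.3123)(0.3123)]
         = -0.07093129 / 0.90246871 = -0.078597.
  Update: phi_21 = phi_11 - phi_22 phi_11 = 0.3123 - (-0.078597)(0.3123) = 0.336846.
Step k = 3:
  phi_33 = [rho(3) - phi_21 rho(2) - phi_22 rho(1)] / [1 - phi_21 rho(1) - phi_22 rho(2)]
    numerator   = 0.2598 - (0.336846)(0.0266) - (-0.078597)(0.3123) = 0.27538573
    denominator = 1 - (0.336846)(0.3123) - (-0.078597)(0.0266) = 0.89689373
  phi_33 = 0.27538573 / 0.89689373 = 0.307.
Therefore phi_{33} = 0.3070.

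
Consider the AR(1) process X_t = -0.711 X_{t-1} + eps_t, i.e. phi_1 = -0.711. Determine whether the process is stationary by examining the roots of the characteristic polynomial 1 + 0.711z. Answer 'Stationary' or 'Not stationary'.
\text{Stationary}

The AR(p) characteristic polynomial is P(z) = 1 + 0.711z.
Stationarity requires all roots to lie outside the unit circle, i.e. |z| > 1 for every root.
This is linear in z: 1 + (0.711) z = 0  =>  z = -1/(0.711) = -1.40647,  |z| = 1.40647.
Moduli of all roots: 1.4065.
All moduli strictly greater than 1? Yes.
Verdict: Stationary.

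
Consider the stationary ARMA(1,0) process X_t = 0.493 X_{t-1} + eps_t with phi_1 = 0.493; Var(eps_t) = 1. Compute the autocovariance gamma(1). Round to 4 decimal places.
\gamma(1) = 0.6513

Multiply the model equation by X_{t-k} and take expectations. With theta_0 = psi_0 = 1 and psi_j the MA(infinity) weights, this gives
  gamma(k) - sum_i phi_i gamma(k-i) = c_k,
  c_k = sigma^2 * sum_{j=k..q} theta_j psi_{j-k}   (c_k = 0 for k > q),
using gamma(-m) = gamma(m).
Pure AR (q = 0): c_0 = sigma^2 = 1, c_k = 0 for k >= 1.
Equations for k = 0 and k = 1 (AR order 1):
  gamma(0) = phi_1 gamma(1) + c_0
  gamma(1) = phi_1 gamma(0) + c_1
Substituting the second into the first: gamma(0) (1 - phi_1^2) = c_0 + phi_1 c_1, so
  gamma(0) = c_0 / (1 - phi_1^2) = 1 / (1 - (0.493)^2) = 1 / 0.756951 = 1.321089.
  gamma(1) = phi_1 gamma(0) = (0.493)(1.321089) = 0.651297.
Therefore gamma(1) = 0.6513 (to 4 decimal places).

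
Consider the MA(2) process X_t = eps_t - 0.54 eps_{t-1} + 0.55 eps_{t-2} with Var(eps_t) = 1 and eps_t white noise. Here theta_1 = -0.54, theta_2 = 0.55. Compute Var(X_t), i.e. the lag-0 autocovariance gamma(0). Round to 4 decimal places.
\gamma(0) = 1.5941

For an MA(q) process X_t = eps_t + sum_i theta_i eps_{t-i} with
Var(eps_t) = sigma^2, the variance is
  gamma(0) = sigma^2 * (1 + sum_i theta_i^2).
  sum_i theta_i^2 = (-0.54)^2 + (0.55)^2 = 0.2916 + 0.3025 = 0.5941.
  gamma(0) = 1 * (1 + 0.5941) = 1 * 1.5941 = 1.5941.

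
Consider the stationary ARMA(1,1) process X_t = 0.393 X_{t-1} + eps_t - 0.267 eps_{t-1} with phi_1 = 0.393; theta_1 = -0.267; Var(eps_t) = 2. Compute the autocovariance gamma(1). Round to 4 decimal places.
\gamma(1) = 0.2668

Multiply the model equation by X_{t-k} and take expectations. With theta_0 = psi_0 = 1 and psi_j the MA(infinity) weights, this gives
  gamma(k) - sum_i phi_i gamma(k-i) = c_k,
  c_k = sigma^2 * sum_{j=k..q} theta_j psi_{j-k}   (c_k = 0 for k > q),
using gamma(-m) = gamma(m).
psi-weights needed (psi_j = theta_j + sum_i phi_i psi_{j-i}):
  psi_1 = theta_1 + phi_1 = -0.267 + (0.393) = 0.126
Right-hand sides:
  c_0 = sigma^2 (1 + theta_1 psi_1) = 2 * (1 + (-0.267)(0.126)) = 2 * 0.966358 = 1.932716
  c_1 = sigma^2 theta_1 = 2 * (-0.267) = -0.534
  c_2 = 0
Equations for k = 0 and k = 1 (AR order 1):
  gamma(0) = phi_1 gamma(1) + c_0
  gamma(1) = phi_1 gamma(0) + c_1
Substituting the second into the first: gamma(0) (1 - phi_1^2) = c_0 + phi_1 c_1, so
  gamma(0) = (c_0 + phi_1 c_1) / (1 - phi_1^2) = (1.932716 + (0.393)(-0.534)) / (1 - (0.393)^2) = 1.722854 / 0.845551 = 2.037552.
  gamma(1) = phi_1 gamma(0) + c_1 = (0.393)(2.037552) + (-0.534) = 0.266758.
Therefore gamma(1) = 0.2668 (to 4 decimal places).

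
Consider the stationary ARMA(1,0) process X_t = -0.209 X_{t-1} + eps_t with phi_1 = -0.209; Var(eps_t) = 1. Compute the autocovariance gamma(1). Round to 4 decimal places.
\gamma(1) = -0.2185

Multiply the model equation by X_{t-k} and take expectations. With theta_0 = psi_0 = 1 and psi_j the MA(infinity) weights, this gives
  gamma(k) - sum_i phi_i gamma(k-i) = c_k,
  c_k = sigma^2 * sum_{j=k..q} theta_j psi_{j-k}   (c_k = 0 for k > q),
using gamma(-m) = gamma(m).
Pure AR (q = 0): c_0 = sigma^2 = 1, c_k = 0 for k >= 1.
Equations for k = 0 and k = 1 (AR order 1):
  gamma(0) = phi_1 gamma(1) + c_0
  gamma(1) = phi_1 gamma(0) + c_1
Substituting the second into the first: gamma(0) (1 - phi_1^2) = c_0 + phi_1 c_1, so
  gamma(0) = c_0 / (1 - phi_1^2) = 1 / (1 - (-0.209)^2) = 1 / 0.956319 = 1.045676.
  gamma(1) = phi_1 gamma(0) = (-0.209)(1.045676) = -0.218546.
Therefore gamma(1) = -0.2185 (to 4 decimal places).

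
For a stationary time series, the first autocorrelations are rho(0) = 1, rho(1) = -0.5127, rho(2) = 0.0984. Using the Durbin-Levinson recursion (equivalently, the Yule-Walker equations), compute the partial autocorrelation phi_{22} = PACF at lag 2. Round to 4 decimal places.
\phi_{22} = -0.2231

The PACF at lag k is phi_{kk}, the last component of the solution
to the Yule-Walker system G_k phi = r_k where
  (G_k)_{ij} = rho(|i - j|), (r_k)_i = rho(i), i,j = 1..k.
Equivalently, Durbin-Levinson gives phi_{kk} iteratively:
  phi_{11} = rho(1)
  phi_{kk} = [rho(k) - sum_{j=1..k-1} phi_{k-1,j} rho(k-j)]
            / [1 - sum_{j=1..k-1} phi_{k-1,j} rho(j)],
  phi_{k,j} = phi_{k-1,j} - phi_{kk} phi_{k-1,k-j},  j = 1..k-1.
Step k = 1:
  phi_11 = rho(1) = -0.5127.
Step k = 2:
  phi_22 = [rho(2) - phi_11 rho(1)] / [1 - phi_11 rho(1)] = [0.0984 - (-0.5127)(-0.5127)] / [1 - (-0.5127)(-0.5127)]
         = -0.16446129 / 0.73713871 = -0.2231.
Therefore phi_{22} = -0.2231.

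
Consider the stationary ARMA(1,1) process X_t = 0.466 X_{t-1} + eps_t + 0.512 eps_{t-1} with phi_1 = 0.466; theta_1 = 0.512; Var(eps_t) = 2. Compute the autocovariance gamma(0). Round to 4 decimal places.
\gamma(0) = 4.4436

Multiply the model equation by X_{t-k} and take expectations. With theta_0 = psi_0 = 1 and psi_j the MA(infinity) weights, this gives
  gamma(k) - sum_i phi_i gamma(k-i) = c_k,
  c_k = sigma^2 * sum_{j=k..q} theta_j psi_{j-k}   (c_k = 0 for k > q),
using gamma(-m) = gamma(m).
psi-weights needed (psi_j = theta_j + sum_i phi_i psi_{j-i}):
  psi_1 = theta_1 + phi_1 = 0.512 + (0.466) = 0.978
Right-hand sides:
  c_0 = sigma^2 (1 + theta_1 psi_1) = 2 * (1 + (0.512)(0.978)) = 2 * 1.500736 = 3.001472
  c_1 = sigma^2 theta_1 = 2 * (0.512) = 1.024
  c_2 = 0
Equations for k = 0 and k = 1 (AR order 1):
  gamma(0) = phi_1 gamma(1) + c_0
  gamma(1) = phi_1 gamma(0) + c_1
Substituting the second into the first: gamma(0) (1 - phi_1^2) = c_0 + phi_1 c_1, so
  gamma(0) = (c_0 + phi_1 c_1) / (1 - phi_1^2) = (3.001472 + (0.466)(1.024)) / (1 - (0.466)^2) = 3.478656 / 0.782844 = 4.443613.
Therefore gamma(0) = 4.4436 (to 4 decimal places).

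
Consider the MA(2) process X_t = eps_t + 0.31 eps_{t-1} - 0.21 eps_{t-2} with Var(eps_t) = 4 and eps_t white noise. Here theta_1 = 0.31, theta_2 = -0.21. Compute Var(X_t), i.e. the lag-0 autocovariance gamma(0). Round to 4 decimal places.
\gamma(0) = 4.5608

For an MA(q) process X_t = eps_t + sum_i theta_i eps_{t-i} with
Var(eps_t) = sigma^2, the variance is
  gamma(0) = sigma^2 * (1 + sum_i theta_i^2).
  sum_i theta_i^2 = (0.31)^2 + (-0.21)^2 = 0.0961 + 0.0441 = 0.1402.
  gamma(0) = 4 * (1 + 0.1402) = 4 * 1.1402 = 4.5608.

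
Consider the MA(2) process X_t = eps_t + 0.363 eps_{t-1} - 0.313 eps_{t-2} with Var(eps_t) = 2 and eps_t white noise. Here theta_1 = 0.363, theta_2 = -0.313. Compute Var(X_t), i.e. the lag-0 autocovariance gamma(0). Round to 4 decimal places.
\gamma(0) = 2.4595

For an MA(q) process X_t = eps_t + sum_i theta_i eps_{t-i} with
Var(eps_t) = sigma^2, the variance is
  gamma(0) = sigma^2 * (1 + sum_i theta_i^2).
  sum_i theta_i^2 = (0.363)^2 + (-0.313)^2 = 0.131769 + 0.097969 = 0.229738.
  gamma(0) = 2 * (1 + 0.229738) = 2 * 1.229738 = 2.459476, which rounds to 2.4595.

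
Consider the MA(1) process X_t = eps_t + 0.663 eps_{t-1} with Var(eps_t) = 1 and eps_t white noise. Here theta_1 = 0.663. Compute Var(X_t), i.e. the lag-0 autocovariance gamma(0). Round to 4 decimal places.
\gamma(0) = 1.4396

For an MA(q) process X_t = eps_t + sum_i theta_i eps_{t-i} with
Var(eps_t) = sigma^2, the variance is
  gamma(0) = sigma^2 * (1 + sum_i theta_i^2).
  sum_i theta_i^2 = (0.663)^2 = 0.439569.
  gamma(0) = 1 * (1 + 0.439569) = 1 * 1.439569 = 1.439569, which rounds to 1.4396.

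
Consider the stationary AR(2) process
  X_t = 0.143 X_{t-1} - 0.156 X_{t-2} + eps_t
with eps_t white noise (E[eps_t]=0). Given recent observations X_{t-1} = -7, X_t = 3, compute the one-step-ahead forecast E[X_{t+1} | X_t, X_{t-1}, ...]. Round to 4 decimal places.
E[X_{t+1} \mid \mathcal F_t] = 1.5210

For an AR(p) model X_t = c + sum_i phi_i X_{t-i} + eps_t, the
one-step-ahead conditional mean is
  E[X_{t+1} | X_t, ...] = c + sum_i phi_i X_{t+1-i}.
Substitute known values:
  E[X_{t+1} | ...] = (0.143) * (3) + (-0.156) * (-7)
                   = 1.5210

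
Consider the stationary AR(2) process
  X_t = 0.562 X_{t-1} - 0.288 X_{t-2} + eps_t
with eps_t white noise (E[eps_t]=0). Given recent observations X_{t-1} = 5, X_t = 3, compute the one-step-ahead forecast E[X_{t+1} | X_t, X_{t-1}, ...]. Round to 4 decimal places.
E[X_{t+1} \mid \mathcal F_t] = 0.2460

For an AR(p) model X_t = c + sum_i phi_i X_{t-i} + eps_t, the
one-step-ahead conditional mean is
  E[X_{t+1} | X_t, ...] = c + sum_i phi_i X_{t+1-i}.
Substitute known values:
  E[X_{t+1} | ...] = (0.562) * (3) + (-0.288) * (5)
                   = 0.2460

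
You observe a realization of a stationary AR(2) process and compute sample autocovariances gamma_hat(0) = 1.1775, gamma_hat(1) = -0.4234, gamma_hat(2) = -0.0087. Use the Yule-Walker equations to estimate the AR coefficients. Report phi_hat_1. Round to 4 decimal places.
\hat\phi_{1} = -0.4160

The Yule-Walker equations for an AR(p) process read, in matrix form,
  Gamma_p phi = r_p,   with   (Gamma_p)_{ij} = gamma(|i - j|),
                       (r_p)_i = gamma(i),   i,j = 1..p.
Substitute the sample gammas (Toeplitz matrix and right-hand side of size 2):
  Gamma_p = [[1.1775, -0.4234], [-0.4234, 1.1775]]
  r_p     = [-0.4234, -0.0087]
Written out:
  1.1775 phi_1 - 0.4234 phi_2 = -0.4234
  -0.4234 phi_1 + 1.1775 phi_2 = -0.0087
Solve by Cramer's rule:
  det = gamma(0)^2 - gamma(1)^2 = (1.1775)^2 - (-0.4234)^2 = 1.38650625 - 0.17926756 = 1.20723869
  phi_hat_1 = [gamma(1) gamma(0) - gamma(1) gamma(2)] / det = [(-0.4234)(1.1775) - (-0.4234)(-0.0087)] / 1.20723869 = -0.50223708 / 1.20723869 = -0.416
  phi_hat_2 = [gamma(0) gamma(2) - gamma(1)^2] / det = [(1.1775)(-0.0087) - (-0.4234)^2] / 1.20723869 = -0.18951181 / 1.20723869 = -0.157
So phi_hat = [-0.4160, -0.1570].
Therefore phi_hat_1 = -0.4160.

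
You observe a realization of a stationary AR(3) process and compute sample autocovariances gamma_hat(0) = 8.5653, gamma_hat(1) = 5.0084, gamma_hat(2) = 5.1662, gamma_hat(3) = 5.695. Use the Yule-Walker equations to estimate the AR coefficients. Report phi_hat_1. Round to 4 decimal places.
\hat\phi_{1} = 0.1950

The Yule-Walker equations for an AR(p) process read, in matrix form,
  Gamma_p phi = r_p,   with   (Gamma_p)_{ij} = gamma(|i - j|),
                       (r_p)_i = gamma(i),   i,j = 1..p.
Substitute the sample gammas (Toeplitz matrix and right-hand side of size 3):
  Gamma_p = [[8.5653, 5.0084, 5.1662], [5.0084, 8.5653, 5.0084], [5.1662, 5.0084, 8.5653]]
  r_p     = [5.0084, 5.1662, 5.695]
Written out (R1..R3):
  (R1) 8.5653 phi_1 + 5.0084 phi_2 + 5.1662 phi_3 = 5.0084
  (R2) 5.0084 phi_1 + 8.5653 phi_2 + 5.0084 phi_3 = 5.1662
  (R3) 5.1662 phi_1 + 5.0084 phi_2 + 8.5653 phi_3 = 5.695
Gaussian elimination:
  R2 <- R2 - (5.0084/8.5653) R1 = R2 - (0.584731) R1:  5.636731 phi_2 + 1.987561 phi_3 = 2.237631
  R3 <- R3 - (5.1662/8.5653) R1 = R3 - (0.603155) R1:  1.987561 phi_2 + 5.449283 phi_3 = 2.674161
  R3 <- R3 - (1.987561/5.636731) R2 = R3 - (0.352609) R2:  4.748452 phi_3 = 1.885152
Back-substitution:
  phi_hat_3 = 1.885152 / 4.748452 = 0.397004
  phi_hat_2 = (2.237631 - (1.987561)(0.397004)) / 5.636731 = 0.256986
  phi_hat_1 = (5.0084 - (5.0084)(0.256986) - (5.1662)(0.397004)) / 8.5653 = 0.195009
So phi_hat = [0.1950, 0.2570, 0.3970].
Therefore phi_hat_1 = 0.1950.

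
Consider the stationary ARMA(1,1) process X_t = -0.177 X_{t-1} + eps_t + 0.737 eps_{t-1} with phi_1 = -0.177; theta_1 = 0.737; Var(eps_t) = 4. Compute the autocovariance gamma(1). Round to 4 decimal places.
\gamma(1) = 2.0108

Multiply the model equation by X_{t-k} and take expectations. With theta_0 = psi_0 = 1 and psi_j the MA(infinity) weights, this gives
  gamma(k) - sum_i phi_i gamma(k-i) = c_k,
  c_k = sigma^2 * sum_{j=k..q} theta_j psi_{j-k}   (c_k = 0 for k > q),
using gamma(-m) = gamma(m).
psi-weights needed (psi_j = theta_j + sum_i phi_i psi_{j-i}):
  psi_1 = theta_1 + phi_1 = 0.737 + (-0.177) = 0.56
Right-hand sides:
  c_0 = sigma^2 (1 + theta_1 psi_1) = 4 * (1 + (0.737)(0.56)) = 4 * 1.41272 = 5.65088
  c_1 = sigma^2 theta_1 = 4 * (0.737) = 2.948
  c_2 = 0
Equations for k = 0 and k = 1 (AR order 1):
  gamma(0) = phi_1 gamma(1) + c_0
  gamma(1) = phi_1 gamma(0) + c_1
Substituting the second into the first: gamma(0) (1 - phi_1^2) = c_0 + phi_1 c_1, so
  gamma(0) = (c_0 + phi_1 c_1) / (1 - phi_1^2) = (5.65088 + (-0.177)(2.948)) / (1 - (-0.177)^2) = 5.129084 / 0.968671 = 5.29497.
  gamma(1) = phi_1 gamma(0) + c_1 = (-0.177)(5.29497) + (2.948) = 2.01079.
Therefore gamma(1) = 2.0108 (to 4 decimal places).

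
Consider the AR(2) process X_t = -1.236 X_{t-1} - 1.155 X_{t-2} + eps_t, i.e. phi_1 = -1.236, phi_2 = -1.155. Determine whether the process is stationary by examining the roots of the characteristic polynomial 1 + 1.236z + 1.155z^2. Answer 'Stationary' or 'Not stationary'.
\text{Not stationary}

The AR(p) characteristic polynomial is P(z) = 1 + 1.236z + 1.155z^2.
Stationarity requires all roots to lie outside the unit circle, i.e. |z| > 1 for every root.
Set 1 + (1.236) z + (1.155) z^2 = 0, i.e. a z^2 + b z + c = 0 with a = 1.155, b = 1.236, c = 1.
Discriminant D = b^2 - 4ac = (1.236)^2 - 4*(1.155)*1 = 1.527696 - (4.62) = -3.092304.
D < 0, so the roots are the complex-conjugate pair z = (-b +/- i sqrt(-D)) / (2a) = -0.5351 +/- 0.7613i.
For a conjugate pair |z|^2 = z * conj(z) = (product of roots) = c/a = 1/(1.155) = 0.865801, so |z| = sqrt(0.865801) = 0.9305 for both roots.
Moduli of all roots: 0.9305, 0.9305.
All moduli strictly greater than 1? No.
Verdict: Not stationary.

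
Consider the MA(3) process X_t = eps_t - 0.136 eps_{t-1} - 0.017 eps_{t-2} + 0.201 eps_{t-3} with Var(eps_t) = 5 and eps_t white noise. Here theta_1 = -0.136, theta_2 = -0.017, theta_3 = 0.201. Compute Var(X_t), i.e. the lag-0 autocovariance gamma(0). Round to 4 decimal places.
\gamma(0) = 5.2959

For an MA(q) process X_t = eps_t + sum_i theta_i eps_{t-i} with
Var(eps_t) = sigma^2, the variance is
  gamma(0) = sigma^2 * (1 + sum_i theta_i^2).
  sum_i theta_i^2 = (-0.136)^2 + (-0.017)^2 + (0.201)^2 = 0.018496 + 0.000289 + 0.040401 = 0.059186.
  gamma(0) = 5 * (1 + 0.059186) = 5 * 1.059186 = 5.29593, which rounds to 5.2959.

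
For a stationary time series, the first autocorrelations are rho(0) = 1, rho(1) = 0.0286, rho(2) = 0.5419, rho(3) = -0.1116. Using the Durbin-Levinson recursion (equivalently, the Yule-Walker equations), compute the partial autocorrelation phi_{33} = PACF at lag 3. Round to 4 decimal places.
\phi_{33} = -0.1900

The PACF at lag k is phi_{kk}, the last component of the solution
to the Yule-Walker system G_k phi = r_k where
  (G_k)_{ij} = rho(|i - j|), (r_k)_i = rho(i), i,j = 1..k.
Equivalently, Durbin-Levinson gives phi_{kk} iteratively:
  phi_{11} = rho(1)
  phi_{kk} = [rho(k) - sum_{j=1..k-1} phi_{k-1,j} rho(k-j)]
            / [1 - sum_{j=1..k-1} phi_{k-1,j} rho(j)],
  phi_{k,j} = phi_{k-1,j} - phi_{kk} phi_{k-1,k-j},  j = 1..k-1.
Step k = 1:
  phi_11 = rho(1) = 0.0286.
Step k = 2:
  phi_22 = [rho(2) - phi_11 rho(1)] / [1 - phi_11 rho(1)] = [0.5419 - (0.0286)(0.0286)] / [1 - (0.0286)(0.0286)]
         = 0.54108204 / 0.99918204 = 0.541525.
  Update: phi_21 = phi_11 - phi_22 phi_11 = 0.0286 - (0.541525)(0.0286) = 0.013112.
Step k = 3:
  phi_33 = [rho(3) - phi_21 rho(2) - phi_22 rho(1)] / [1 - phi_21 rho(1) - phi_22 rho(2)]
    numerator   = -0.1116 - (0.013112)(0.5419) - (0.541525)(0.0286) = -0.13419322
    denominator = 1 - (0.013112)(0.0286) - (0.541525)(0.5419) = 0.7061726
  phi_33 = -0.13419322 / 0.7061726 = -0.19.
Therefore phi_{33} = -0.1900.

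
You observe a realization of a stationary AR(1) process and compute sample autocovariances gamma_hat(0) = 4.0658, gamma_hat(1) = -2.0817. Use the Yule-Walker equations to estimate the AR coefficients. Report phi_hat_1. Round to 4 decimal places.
\hat\phi_{1} = -0.5120

The Yule-Walker equations for an AR(p) process read, in matrix form,
  Gamma_p phi = r_p,   with   (Gamma_p)_{ij} = gamma(|i - j|),
                       (r_p)_i = gamma(i),   i,j = 1..p.
Substitute the sample gammas (Toeplitz matrix and right-hand side of size 1):
  Gamma_p = [[4.0658]]
  r_p     = [-2.0817]
With p = 1 this is the single equation gamma(0) phi_1 = gamma(1):
  phi_hat_1 = gamma(1) / gamma(0) = -2.0817 / 4.0658 = -0.5120.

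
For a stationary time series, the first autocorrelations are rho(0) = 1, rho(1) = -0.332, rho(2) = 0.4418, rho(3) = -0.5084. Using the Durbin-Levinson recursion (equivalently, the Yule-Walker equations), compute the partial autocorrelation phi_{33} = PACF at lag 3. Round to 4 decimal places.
\phi_{33} = -0.3820

The PACF at lag k is phi_{kk}, the last component of the solution
to the Yule-Walker system G_k phi = r_k where
  (G_k)_{ij} = rho(|i - j|), (r_k)_i = rho(i), i,j = 1..k.
Equivalently, Durbin-Levinson gives phi_{kk} iteratively:
  phi_{11} = rho(1)
  phi_{kk} = [rho(k) - sum_{j=1..k-1} phi_{k-1,j} rho(k-j)]
            / [1 - sum_{j=1..k-1} phi_{k-1,j} rho(j)],
  phi_{k,j} = phi_{k-1,j} - phi_{kk} phi_{k-1,k-j},  j = 1..k-1.
Step k = 1:
  phi_11 = rho(1) = -0.332.
Step k = 2:
  phi_22 = [rho(2) - phi_11 rho(1)] / [1 - phi_11 rho(1)] = [0.4418 - (-0.332)(-0.332)] / [1 - (-0.332)(-0.332)]
         = 0.331576 / 0.889776 = 0.372651.
  Update: phi_21 = phi_11 - phi_22 phi_11 = -0.332 - (0.372651)(-0.332) = -0.20828.
Step k = 3:
  phi_33 = [rho(3) - phi_21 rho(2) - phi_22 rho(1)] / [1 - phi_21 rho(1) - phi_22 rho(2)]
    numerator   = -0.5084 - (-0.20828)(0.4418) - (0.372651)(-0.332) = -0.2926618
    denominator = 1 - (-0.20828)(-0.332) - (0.372651)(0.4418) = 0.76621384
  phi_33 = -0.2926618 / 0.76621384 = -0.382.
Therefore phi_{33} = -0.3820.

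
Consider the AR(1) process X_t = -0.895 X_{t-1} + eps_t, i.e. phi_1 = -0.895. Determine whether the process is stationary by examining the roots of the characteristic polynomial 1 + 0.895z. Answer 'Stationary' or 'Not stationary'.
\text{Stationary}

The AR(p) characteristic polynomial is P(z) = 1 + 0.895z.
Stationarity requires all roots to lie outside the unit circle, i.e. |z| > 1 for every root.
This is linear in z: 1 + (0.895) z = 0  =>  z = -1/(0.895) = -1.117318,  |z| = 1.117318.
Moduli of all roots: 1.1173.
All moduli strictly greater than 1? Yes.
Verdict: Stationary.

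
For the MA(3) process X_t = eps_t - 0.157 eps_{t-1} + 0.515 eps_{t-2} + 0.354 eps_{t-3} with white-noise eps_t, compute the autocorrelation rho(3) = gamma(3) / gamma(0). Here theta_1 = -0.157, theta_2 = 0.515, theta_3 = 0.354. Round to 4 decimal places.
\rho(3) = 0.2501

For an MA(q) process with theta_0 = 1, the autocovariance is
  gamma(k) = sigma^2 * sum_{i=0..q-k} theta_i * theta_{i+k},
and rho(k) = gamma(k) / gamma(0). Sigma^2 cancels.
  numerator   = (1)*(0.354) = 0.354.
  denominator = (1)^2 + (-0.157)^2 + (0.515)^2 + (0.354)^2 = 1.41519.
  rho(3) = 0.354 / 1.41519 = 0.2501.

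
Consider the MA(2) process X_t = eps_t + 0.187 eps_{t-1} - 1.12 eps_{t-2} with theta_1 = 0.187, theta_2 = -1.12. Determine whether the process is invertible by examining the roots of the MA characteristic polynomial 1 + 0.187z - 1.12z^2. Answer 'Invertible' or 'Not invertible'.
\text{Not invertible}

The MA(q) characteristic polynomial is P(z) = 1 + 0.187z - 1.12z^2.
Invertibility requires all roots to lie outside the unit circle, i.e. |z| > 1 for every root.
Set 1 + (0.187) z + (-1.12) z^2 = 0, i.e. a z^2 + b z + c = 0 with a = -1.12, b = 0.187, c = 1.
Discriminant D = b^2 - 4ac = (0.187)^2 - 4*(-1.12)*1 = 0.034969 - (-4.48) = 4.514969.
D >= 0, so the roots are real: z = (-b +/- sqrt(D)) / (2a) = (-0.187 +/- 2.124846) / (-2.24).
  z_1 = (-0.187 + 2.124846) / (-2.24) = -0.8651,   |z_1| = 0.8651.
  z_2 = (-0.187 - 2.124846) / (-2.24) = 1.0321,   |z_2| = 1.0321.
Moduli of all roots: 0.8651, 1.0321.
All moduli strictly greater than 1? No.
Verdict: Not invertible.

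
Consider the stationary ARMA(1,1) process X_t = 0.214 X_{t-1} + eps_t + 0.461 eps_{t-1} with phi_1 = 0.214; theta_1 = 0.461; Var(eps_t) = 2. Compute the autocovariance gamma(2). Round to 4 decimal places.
\gamma(2) = 0.3326

Multiply the model equation by X_{t-k} and take expectations. With theta_0 = psi_0 = 1 and psi_j the MA(infinity) weights, this gives
  gamma(k) - sum_i phi_i gamma(k-i) = c_k,
  c_k = sigma^2 * sum_{j=k..q} theta_j psi_{j-k}   (c_k = 0 for k > q),
using gamma(-m) = gamma(m).
psi-weights needed (psi_j = theta_j + sum_i phi_i psi_{j-i}):
  psi_1 = theta_1 + phi_1 = 0.461 + (0.214) = 0.675
Right-hand sides:
  c_0 = sigma^2 (1 + theta_1 psi_1) = 2 * (1 + (0.461)(0.675)) = 2 * 1.311175 = 2.62235
  c_1 = sigma^2 theta_1 = 2 * (0.461) = 0.922
  c_2 = 0
Equations for k = 0 and k = 1 (AR order 1):
  gamma(0) = phi_1 gamma(1) + c_0
  gamma(1) = phi_1 gamma(0) + c_1
Substituting the second into the first: gamma(0) (1 - phi_1^2) = c_0 + phi_1 c_1, so
  gamma(0) = (c_0 + phi_1 c_1) / (1 - phi_1^2) = (2.62235 + (0.214)(0.922)) / (1 - (0.214)^2) = 2.819658 / 0.954204 = 2.954984.
  gamma(1) = phi_1 gamma(0) + c_1 = (0.214)(2.954984) + (0.922) = 1.554367.
For k = 2 (> q): gamma(2) = phi_1 gamma(1) = (0.214)(1.554367) = 0.332634.
Therefore gamma(2) = 0.3326 (to 4 decimal places).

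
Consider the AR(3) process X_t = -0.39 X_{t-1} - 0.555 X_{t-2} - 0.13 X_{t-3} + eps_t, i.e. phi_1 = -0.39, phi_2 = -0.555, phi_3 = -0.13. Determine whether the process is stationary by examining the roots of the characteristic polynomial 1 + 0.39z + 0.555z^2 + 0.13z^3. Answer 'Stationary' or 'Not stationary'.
\text{Stationary}

The AR(p) characteristic polynomial is P(z) = 1 + 0.39z + 0.555z^2 + 0.13z^3.
Stationarity requires all roots to lie outside the unit circle, i.e. |z| > 1 for every root.
Degree 3: look for a simple real root z0 first, then factor out (1 - z/z0) and solve the remaining quadratic.
Testing z0 = -4: P(-4) = 1 + (0.39)(-4) + (0.555)(-4)^2 + (0.13)(-4)^3
  = 1 + (-1.56) + (8.88) + (-8.32) = 0.  So z_0 = -4 is a root, |z_0| = 4.
Divide out the factor (1 + 0.25 z) = (1 - z/z0) (since 1/z0 = -0.25):
  P(z) = (1 + 0.25 z)(1 + (0.14) z + (0.52) z^2)
  [check: z-coef 0.14 - (-0.25) = 0.39; z^2-coef 0.52 - (-0.25)(0.14) = 0.555; z^3-coef -(-0.25)(0.52) = 0.13.]
Remaining roots from the quadratic factor 1 + (0.14) z + (0.52) z^2:
  Set 1 + (0.14) z + (0.52) z^2 = 0, i.e. a z^2 + b z + c = 0 with a = 0.52, b = 0.14, c = 1.
  Discriminant D = b^2 - 4ac = (0.14)^2 - 4*(0.52)*1 = 0.0196 - (2.08) = -2.0604.
  D < 0, so the roots are the complex-conjugate pair z = (-b +/- i sqrt(-D)) / (2a) = -0.1346 +/- 1.3802i.
  For a conjugate pair |z|^2 = z * conj(z) = (product of roots) = c/a = 1/(0.52) = 1.923077, so |z| = sqrt(1.923077) = 1.3868 for both roots.
Moduli of all roots: 4.0000, 1.3868, 1.3868.
All moduli strictly greater than 1? Yes.
Verdict: Stationary.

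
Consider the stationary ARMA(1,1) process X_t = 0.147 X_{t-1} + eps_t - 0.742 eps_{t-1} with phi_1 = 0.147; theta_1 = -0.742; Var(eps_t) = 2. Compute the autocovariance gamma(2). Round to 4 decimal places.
\gamma(2) = -0.1593

Multiply the model equation by X_{t-k} and take expectations. With theta_0 = psi_0 = 1 and psi_j the MA(infinity) weights, this gives
  gamma(k) - sum_i phi_i gamma(k-i) = c_k,
  c_k = sigma^2 * sum_{j=k..q} theta_j psi_{j-k}   (c_k = 0 for k > q),
using gamma(-m) = gamma(m).
psi-weights needed (psi_j = theta_j + sum_i phi_i psi_{j-i}):
  psi_1 = theta_1 + phi_1 = -0.742 + (0.147) = -0.595
Right-hand sides:
  c_0 = sigma^2 (1 + theta_1 psi_1) = 2 * (1 + (-0.742)(-0.595)) = 2 * 1.44149 = 2.88298
  c_1 = sigma^2 theta_1 = 2 * (-0.742) = -1.484
  c_2 = 0
Equations for k = 0 and k = 1 (AR order 1):
  gamma(0) = phi_1 gamma(1) + c_0
  gamma(1) = phi_1 gamma(0) + c_1
Substituting the second into the first: gamma(0) (1 - phi_1^2) = c_0 + phi_1 c_1, so
  gamma(0) = (c_0 + phi_1 c_1) / (1 - phi_1^2) = (2.88298 + (0.147)(-1.484)) / (1 - (0.147)^2) = 2.664832 / 0.978391 = 2.723688.
  gamma(1) = phi_1 gamma(0) + c_1 = (0.147)(2.723688) + (-1.484) = -1.083618.
For k = 2 (> q): gamma(2) = phi_1 gamma(1) = (0.147)(-1.083618) = -0.159292.
Therefore gamma(2) = -0.1593 (to 4 decimal places).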